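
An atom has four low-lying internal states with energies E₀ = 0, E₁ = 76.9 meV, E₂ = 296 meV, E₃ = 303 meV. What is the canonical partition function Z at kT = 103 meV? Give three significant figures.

Eᵢ/kT = 0, 0.74660, 2.8738, 2.9417.
Z = Σ e^(−Eᵢ/kT) = e^(−0) + e^(−0.74660) + e^(−2.8738) + e^(−2.9417) = 1.0000 + 0.47398 + 0.056484 + 0.052776 = 1.5832.

Z = 1.58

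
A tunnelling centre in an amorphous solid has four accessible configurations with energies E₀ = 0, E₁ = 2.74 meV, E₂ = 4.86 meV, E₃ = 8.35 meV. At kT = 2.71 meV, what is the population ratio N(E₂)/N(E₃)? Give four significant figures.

n₂/n₃ = exp[−(E₂−E₃)/kT] = exp(−(-3.49 meV)/(2.71 meV)) = exp(1.28782) = 3.625.

3.625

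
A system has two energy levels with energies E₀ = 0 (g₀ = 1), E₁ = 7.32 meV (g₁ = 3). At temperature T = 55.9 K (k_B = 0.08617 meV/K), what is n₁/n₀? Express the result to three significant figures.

k_BT = 0.08617 × 55.9 K = 4.8169 meV.
n₁/n₀ = (g₁/g₀) exp[−(E₁−E₀)/kT] = (3/1) × exp(−(7.32 meV)/(4.8169 meV)) = (3/1) × exp(-1.5196) = 0.656.

0.656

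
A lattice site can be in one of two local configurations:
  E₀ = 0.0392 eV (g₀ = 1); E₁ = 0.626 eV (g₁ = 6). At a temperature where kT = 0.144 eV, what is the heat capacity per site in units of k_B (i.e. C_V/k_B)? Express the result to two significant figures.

Eᵢ/kT = 0.2722, 4.347.
Z = Σ gᵢe^(−Eᵢ/kT) = 1·e^(−0.2722) + 6·e^(−4.347) = 0.7617 + 0.07767 = 0.8394.
⟨E⟩ = 0.09350 eV, ⟨E²⟩ = 0.03765 eV².
C_V/k_B = (⟨E²⟩ − ⟨E⟩²)/(kT)² = (0.03765 − 0.008742)/0.02074 = 1.4.

1.4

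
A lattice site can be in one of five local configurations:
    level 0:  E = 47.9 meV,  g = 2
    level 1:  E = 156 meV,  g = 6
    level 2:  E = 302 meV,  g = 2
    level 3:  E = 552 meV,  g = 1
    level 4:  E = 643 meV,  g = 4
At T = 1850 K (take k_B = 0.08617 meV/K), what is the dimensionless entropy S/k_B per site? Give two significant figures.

k_BT = 0.08617 × 1850 K = 159.4 meV.
Eᵢ/kT = 0.3005, 0.9787, 1.895, 3.463, 4.034.
Z = Σ gᵢe^(−Eᵢ/kT) = 2·e^(−0.3005) + 6·e^(−0.9787) + 2·e^(−1.895) + 1·e^(−3.463) + 4·e^(−4.034) = 1.481 + 2.255 + 0.3006 + 0.03134 + 0.07081 = 4.139.
⟨E⟩ = Σ EᵢPᵢ = 139.2 meV.
S/k_B = ln Z + ⟨E⟩/kT = ln(4.139) + 139.2/159.4 = 1.420 + 0.8733 = 2.3.

2.3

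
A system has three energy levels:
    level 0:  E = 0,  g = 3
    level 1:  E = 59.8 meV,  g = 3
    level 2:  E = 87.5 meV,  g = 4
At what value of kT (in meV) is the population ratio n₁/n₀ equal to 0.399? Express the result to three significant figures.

n₁/n₀ = (g₁/g₀) exp[−(E₁−E₀)/kT] = 0.399.
⇒ (E₁−E₀)/kT = ln((3/3)/0.399) = ln(2.5063) = 0.91881.
kT = 59.8 meV / 0.91881 = 65.1 meV.

65.1 meV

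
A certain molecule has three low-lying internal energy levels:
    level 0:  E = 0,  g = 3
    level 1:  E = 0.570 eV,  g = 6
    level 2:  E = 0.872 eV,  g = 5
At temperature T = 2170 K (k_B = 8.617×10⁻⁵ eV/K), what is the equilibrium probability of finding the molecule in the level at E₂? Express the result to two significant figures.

k_BT = 8.617×10⁻⁵ × 2170 K = 0.1870 eV.
Eᵢ/kT = 0, 3.048, 4.663.
Z = Σ gᵢe^(−Eᵢ/kT) = 3·e^(−0) + 6·e^(−3.048) + 5·e^(−4.663) = 3.000 + 0.2847 + 0.04719 = 3.332.
P₂ = g₂ e^(−E₂/kT) / Z = 0.04719/3.332 = 0.014.

0.014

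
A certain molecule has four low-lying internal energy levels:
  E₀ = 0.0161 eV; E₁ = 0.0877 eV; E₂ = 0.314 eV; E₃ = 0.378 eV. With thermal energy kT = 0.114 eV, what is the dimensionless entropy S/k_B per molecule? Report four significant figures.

Eᵢ/kT = 0.141228, 0.769298, 2.75439, 3.31579.
Z = Σ e^(−Eᵢ/kT) = e^(−0.141228) + e^(−0.769298) + e^(−2.75439) + e^(−3.31579) = 0.868291 + 0.463338 + 0.0636478 + 0.0363054 = 1.43158.
⟨E⟩ = Σ EᵢPᵢ = 0.0616962 eV.
S/k_B = ln Z + ⟨E⟩/kT = ln(1.43158) + 0.0616962/0.114 = 0.358779 + 0.541195 = 0.9000.

0.9000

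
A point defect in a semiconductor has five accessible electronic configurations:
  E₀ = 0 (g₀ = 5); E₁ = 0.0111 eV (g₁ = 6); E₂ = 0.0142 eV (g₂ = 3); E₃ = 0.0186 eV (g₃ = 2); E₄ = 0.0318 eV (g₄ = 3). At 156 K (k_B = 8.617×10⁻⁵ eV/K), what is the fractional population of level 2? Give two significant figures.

k_BT = 8.617×10⁻⁵ × 156 K = 0.01344 eV.
Eᵢ/kT = 0, 0.8259, 1.057, 1.384, 2.366.
Z = Σ gᵢe^(−Eᵢ/kT) = 5·e^(−0) + 6·e^(−0.8259) + 3·e^(−1.057) + 2·e^(−1.384) + 3·e^(−2.366) = 5.000 + 2.627 + 1.042 + 0.5011 + 0.2816 = 9.452.
P₂ = g₂ e^(−E₂/kT) / Z = 1.042/9.452 = 0.11.

0.11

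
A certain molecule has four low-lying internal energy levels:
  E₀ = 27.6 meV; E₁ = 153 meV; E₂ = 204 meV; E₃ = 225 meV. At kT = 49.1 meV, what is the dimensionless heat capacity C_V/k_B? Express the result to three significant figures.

Eᵢ/kT = 0.56212, 3.1161, 4.1548, 4.5825.
Z = Σ e^(−Eᵢ/kT) = e^(−0.56212) + e^(−3.1161) + e^(−4.1548) + e^(−4.5825) = 0.57000 + 0.044330 + 0.015689 + 0.010229 = 0.64025.
⟨E⟩ = 43.759 meV, ⟨E²⟩ = 4127.6 meV².
C_V/k_B = (⟨E²⟩ − ⟨E⟩²)/(kT)² = (4127.6 − 1914.9)/2410.8 = 0.918.

0.918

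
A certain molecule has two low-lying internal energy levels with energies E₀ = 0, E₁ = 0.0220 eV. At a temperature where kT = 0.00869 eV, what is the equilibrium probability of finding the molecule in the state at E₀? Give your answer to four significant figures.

0.9263

Eᵢ/kT = 0, 2.53165.
Z = Σ e^(−Eᵢ/kT) = e^(−0) + e^(−2.53165) = 1.00000 + 0.0795277 = 1.07953.
P₀ = e^(−E₀/kT) / Z = 1.00000/1.07953 = 0.9263.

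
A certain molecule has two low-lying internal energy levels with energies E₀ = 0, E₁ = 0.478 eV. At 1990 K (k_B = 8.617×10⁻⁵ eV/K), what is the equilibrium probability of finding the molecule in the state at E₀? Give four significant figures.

k_BT = 8.617×10⁻⁵ × 1990 K = 0.171478 eV.
Eᵢ/kT = 0, 2.78753.
Z = Σ e^(−Eᵢ/kT) = e^(−0) + e^(−2.78753) = 1.00000 + 0.0615731 = 1.06157.
P₀ = e^(−E₀/kT) / Z = 1.00000/1.06157 = 0.9420.

0.9420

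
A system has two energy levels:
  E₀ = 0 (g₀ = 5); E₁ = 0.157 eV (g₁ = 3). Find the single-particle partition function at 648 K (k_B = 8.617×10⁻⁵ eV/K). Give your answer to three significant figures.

Z = 5.18

k_BT = 8.617×10⁻⁵ × 648 K = 0.055838 eV.
Eᵢ/kT = 0, 2.8117.
Z = Σ gᵢe^(−Eᵢ/kT) = 5·e^(−0) + 3·e^(−2.8117) = 5.0000 + 0.18031 = 5.1803.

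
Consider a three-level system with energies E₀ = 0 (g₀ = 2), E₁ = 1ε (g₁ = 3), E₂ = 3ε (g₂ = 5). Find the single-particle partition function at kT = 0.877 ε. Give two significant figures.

Eᵢ/kT = 0, 1.140, 3.421.
Z = Σ gᵢe^(−Eᵢ/kT) = 2·e^(−0) + 3·e^(−1.140) + 5·e^(−3.421) = 2.000 + 0.9595 + 0.1634 = 3.123.

Z = 3.1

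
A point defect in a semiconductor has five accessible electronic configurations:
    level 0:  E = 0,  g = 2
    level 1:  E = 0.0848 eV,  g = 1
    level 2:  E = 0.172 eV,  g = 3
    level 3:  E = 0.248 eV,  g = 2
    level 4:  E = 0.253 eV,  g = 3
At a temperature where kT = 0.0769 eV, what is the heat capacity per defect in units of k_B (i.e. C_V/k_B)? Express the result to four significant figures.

Eᵢ/kT = 0, 1.10273, 2.23667, 3.22497, 3.28999.
Z = Σ gᵢe^(−Eᵢ/kT) = 2·e^(−0) + 1·e^(−1.10273) + 3·e^(−2.23667) + 2·e^(−3.22497) + 3·e^(−3.28999) = 2.00000 + 0.331964 + 0.320441 + 0.0795139 + 0.111763 = 2.84368.
⟨E⟩ = 0.0461592 eV, ⟨E²⟩ = 0.00840860 eV².
C_V/k_B = (⟨E²⟩ − ⟨E⟩²)/(kT)² = (0.00840860 − 0.00213067)/0.00591361 = 1.062.

1.062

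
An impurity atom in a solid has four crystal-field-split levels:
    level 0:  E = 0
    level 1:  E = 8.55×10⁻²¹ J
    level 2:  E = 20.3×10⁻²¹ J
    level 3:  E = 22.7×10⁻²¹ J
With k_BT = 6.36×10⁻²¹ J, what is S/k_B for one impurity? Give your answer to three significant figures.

0.723

Eᵢ/kT = 0, 1.3443, 3.1918, 3.5692.
Z = Σ e^(−Eᵢ/kT) = e^(−0) + e^(−1.3443) + e^(−3.1918) + e^(−3.5692) = 1.0000 + 0.26072 + 0.041098 + 0.028178 = 1.3300.
⟨E⟩ = Σ EᵢPᵢ = 2.7843 ×10⁻²¹ J.
S/k_B = ln Z + ⟨E⟩/kT = ln(1.3300) + 2.7843/6.36 = 0.28518 + 0.43778 = 0.723.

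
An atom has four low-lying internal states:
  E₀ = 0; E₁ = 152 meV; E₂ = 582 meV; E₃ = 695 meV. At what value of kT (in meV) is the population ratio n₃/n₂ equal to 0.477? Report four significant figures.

n₃/n₂ = exp[−(E₃−E₂)/kT] = 0.477.
⇒ (E₃−E₂)/kT = ln(1/0.477) = ln(2.09644) = 0.740241.
kT = 113 meV / 0.740241 = 152.7 meV.

152.7 meV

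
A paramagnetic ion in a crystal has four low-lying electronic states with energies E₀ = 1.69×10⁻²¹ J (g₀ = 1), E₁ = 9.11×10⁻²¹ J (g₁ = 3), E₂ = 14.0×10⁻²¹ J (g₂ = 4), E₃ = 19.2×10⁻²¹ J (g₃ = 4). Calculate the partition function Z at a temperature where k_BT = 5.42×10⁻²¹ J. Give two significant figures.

Z = 1.7

Eᵢ/kT = 0.3118, 1.681, 2.583, 3.542.
Z = Σ gᵢe^(−Eᵢ/kT) = 1·e^(−0.3118) + 3·e^(−1.681) + 4·e^(−2.583) + 4·e^(−3.542) = 0.7321 + 0.5586 + 0.3022 + 0.1158 = 1.709.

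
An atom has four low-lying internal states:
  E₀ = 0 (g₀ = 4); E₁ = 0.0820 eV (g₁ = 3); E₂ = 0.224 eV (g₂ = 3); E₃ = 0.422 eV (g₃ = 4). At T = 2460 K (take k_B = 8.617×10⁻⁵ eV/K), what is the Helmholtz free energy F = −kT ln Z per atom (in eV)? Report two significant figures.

-0.43 eV

k_BT = 8.617×10⁻⁵ × 2460 K = 0.2120 eV.
Eᵢ/kT = 0, 0.3868, 1.057, 1.991.
Z = Σ gᵢe^(−Eᵢ/kT) = 4·e^(−0) + 3·e^(−0.3868) + 3·e^(−1.057) + 4·e^(−1.991) = 4.000 + 2.038 + 1.042 + 0.5462 = 7.626.
F = −kT ln Z = −0.2120 × ln(7.626) = −0.2120 × 2.032 = -0.43 eV.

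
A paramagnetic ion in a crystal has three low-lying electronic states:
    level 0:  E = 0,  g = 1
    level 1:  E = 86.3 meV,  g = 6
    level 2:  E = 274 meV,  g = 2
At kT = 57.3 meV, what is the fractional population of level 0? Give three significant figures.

0.426

Eᵢ/kT = 0, 1.5061, 4.7818.
Z = Σ gᵢe^(−Eᵢ/kT) = 1·e^(−0) + 6·e^(−1.5061) + 2·e^(−4.7818) = 1.0000 + 1.3306 + 0.016762 = 2.3474.
P₀ = g₀ e^(−E₀/kT) / Z = 1.0000/2.3474 = 0.426.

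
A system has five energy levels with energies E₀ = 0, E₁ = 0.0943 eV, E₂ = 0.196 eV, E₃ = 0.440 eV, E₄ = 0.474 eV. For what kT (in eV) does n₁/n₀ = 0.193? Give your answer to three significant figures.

0.0573 eV

n₁/n₀ = exp[−(E₁−E₀)/kT] = 0.193.
⇒ (E₁−E₀)/kT = ln(1/0.193) = ln(5.1813) = 1.6451.
kT = 0.0943 eV / 1.6451 = 0.0573 eV.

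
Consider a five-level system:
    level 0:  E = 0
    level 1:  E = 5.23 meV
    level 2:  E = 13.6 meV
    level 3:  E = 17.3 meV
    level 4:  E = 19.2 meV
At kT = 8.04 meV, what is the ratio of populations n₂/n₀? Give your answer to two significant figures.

0.18

n₂/n₀ = exp[−(E₂−E₀)/kT] = exp(−(13.6 meV)/(8.04 meV)) = exp(-1.692) = 0.18.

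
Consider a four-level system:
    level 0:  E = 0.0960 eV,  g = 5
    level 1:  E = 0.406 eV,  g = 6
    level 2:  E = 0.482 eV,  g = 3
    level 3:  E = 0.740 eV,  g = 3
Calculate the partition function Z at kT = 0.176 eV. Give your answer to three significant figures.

Eᵢ/kT = 0.54545, 2.3068, 2.7386, 4.2045.
Z = Σ gᵢe^(−Eᵢ/kT) = 5·e^(−0.54545) + 6·e^(−2.3068) + 3·e^(−2.7386) + 3·e^(−4.2045) = 2.8979 + 0.59748 + 0.19398 + 0.044785 = 3.7341.

Z = 3.73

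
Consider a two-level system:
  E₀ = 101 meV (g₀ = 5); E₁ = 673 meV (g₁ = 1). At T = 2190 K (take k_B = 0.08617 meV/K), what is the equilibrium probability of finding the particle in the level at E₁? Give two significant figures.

k_BT = 0.08617 × 2190 K = 188.7 meV.
Eᵢ/kT = 0.5352, 3.567.
Z = Σ gᵢe^(−Eᵢ/kT) = 5·e^(−0.5352) + 1·e^(−3.567) = 2.928 + 0.02824 = 2.956.
P₁ = g₁ e^(−E₁/kT) / Z = 0.02824/2.956 = 0.0096.

0.0096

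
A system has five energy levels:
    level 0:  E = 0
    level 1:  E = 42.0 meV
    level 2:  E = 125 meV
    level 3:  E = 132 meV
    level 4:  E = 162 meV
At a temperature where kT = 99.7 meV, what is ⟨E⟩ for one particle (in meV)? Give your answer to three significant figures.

54.2 meV

Eᵢ/kT = 0, 0.42126, 1.2538, 1.3240, 1.6249.
Z = Σ e^(−Eᵢ/kT) = e^(−0) + e^(−0.42126) + e^(−1.2538) + e^(−1.3240) + e^(−1.6249) = 1.0000 + 0.65622 + 0.28542 + 0.26607 + 0.19693 = 2.4046.
⟨E⟩ = Σ Eᵢ e^(−Eᵢ/kT) / Z = (0·1.0000 + 42.0·0.65622 + 125·0.28542 + 132·0.26607 + 162·0.19693) / 2.4046 = 54.2 meV.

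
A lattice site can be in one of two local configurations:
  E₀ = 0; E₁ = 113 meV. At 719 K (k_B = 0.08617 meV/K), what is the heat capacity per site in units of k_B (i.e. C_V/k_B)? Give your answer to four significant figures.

k_BT = 0.08617 × 719 K = 61.9562 meV.
Eᵢ/kT = 0, 1.82387.
Z = Σ e^(−Eᵢ/kT) = e^(−0) + e^(−1.82387) = 1.00000 + 0.161400 = 1.16140.
⟨E⟩ = 15.7036 meV, ⟨E²⟩ = 1774.51 meV².
C_V/k_B = (⟨E²⟩ − ⟨E⟩²)/(kT)² = (1774.51 − 246.603)/3838.57 = 0.3980.

0.3980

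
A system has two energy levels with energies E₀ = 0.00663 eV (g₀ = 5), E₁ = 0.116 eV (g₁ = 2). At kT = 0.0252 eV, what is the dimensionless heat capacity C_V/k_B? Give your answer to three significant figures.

0.0972

Eᵢ/kT = 0.26310, 4.6032.
Z = Σ gᵢe^(−Eᵢ/kT) = 5·e^(−0.26310) + 2·e^(−4.6032) = 3.8433 + 0.020039 = 3.8633.
⟨E⟩ = 0.0071974 eV, ⟨E²⟩ = 0.00011353 eV².
C_V/k_B = (⟨E²⟩ − ⟨E⟩²)/(kT)² = (0.00011353 − 0.000051803)/0.00063504 = 0.0972.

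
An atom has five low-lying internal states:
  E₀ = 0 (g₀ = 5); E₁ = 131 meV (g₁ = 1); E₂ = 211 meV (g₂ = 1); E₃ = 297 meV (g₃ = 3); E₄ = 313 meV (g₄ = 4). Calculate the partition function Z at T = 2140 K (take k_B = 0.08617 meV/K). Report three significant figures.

Z = 7.14

k_BT = 0.08617 × 2140 K = 184.40 meV.
Eᵢ/kT = 0, 0.71041, 1.1443, 1.6106, 1.6974.
Z = Σ gᵢe^(−Eᵢ/kT) = 5·e^(−0) + 1·e^(−0.71041) + 1·e^(−1.1443) + 3·e^(−1.6106) + 4·e^(−1.6974) = 5.0000 + 0.49144 + 0.31845 + 0.59930 + 0.73264 = 7.1418.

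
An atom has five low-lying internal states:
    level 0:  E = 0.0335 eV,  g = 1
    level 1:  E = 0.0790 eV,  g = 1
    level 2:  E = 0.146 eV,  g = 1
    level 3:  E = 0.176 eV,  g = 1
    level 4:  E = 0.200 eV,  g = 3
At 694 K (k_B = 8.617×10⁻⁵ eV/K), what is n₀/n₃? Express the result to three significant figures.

k_BT = 8.617×10⁻⁵ × 694 K = 0.059802 eV.
n₀/n₃ = (g₀/g₃) exp[−(E₀−E₃)/kT] = (1/1) × exp(−(-0.1425 eV)/(0.059802 eV)) = (1/1) × exp(2.3829) = 10.8.

10.8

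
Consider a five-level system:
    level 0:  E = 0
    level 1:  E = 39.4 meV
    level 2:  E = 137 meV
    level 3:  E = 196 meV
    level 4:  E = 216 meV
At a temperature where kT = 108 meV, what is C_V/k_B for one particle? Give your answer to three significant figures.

0.446

Eᵢ/kT = 0, 0.36481, 1.2685, 1.8148, 2.0000.
Z = Σ e^(−Eᵢ/kT) = e^(−0) + e^(−0.36481) + e^(−1.2685) + e^(−1.8148) + e^(−2.0000) = 1.0000 + 0.69433 + 0.28125 + 0.16287 + 0.13534 = 2.2738.
⟨E⟩ = 55.873 meV, ⟨E²⟩ = 8324.3 meV².
C_V/k_B = (⟨E²⟩ − ⟨E⟩²)/(kT)² = (8324.3 − 3121.8)/11664 = 0.446.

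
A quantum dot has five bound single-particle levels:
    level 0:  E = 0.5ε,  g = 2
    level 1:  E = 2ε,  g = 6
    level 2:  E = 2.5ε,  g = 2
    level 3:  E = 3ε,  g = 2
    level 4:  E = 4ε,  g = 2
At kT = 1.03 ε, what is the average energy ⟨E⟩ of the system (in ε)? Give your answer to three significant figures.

Eᵢ/kT = 0.48544, 1.9417, 2.4272, 2.9126, 3.8835.
Z = Σ gᵢe^(−Eᵢ/kT) = 2·e^(−0.48544) + 6·e^(−1.9417) + 2·e^(−2.4272) + 2·e^(−2.9126) + 2·e^(−3.8835) = 1.2309 + 0.86076 + 0.17657 + 0.10867 + 0.041157 = 2.4181.
⟨E⟩ = Σ Eᵢ gᵢe^(−Eᵢ/kT) / Z = (0.5·1.2309 + 2·0.86076 + 2.5·0.17657 + 3·0.10867 + 4·0.041157) / 2.4181 = 1.35 ε.

1.35 ε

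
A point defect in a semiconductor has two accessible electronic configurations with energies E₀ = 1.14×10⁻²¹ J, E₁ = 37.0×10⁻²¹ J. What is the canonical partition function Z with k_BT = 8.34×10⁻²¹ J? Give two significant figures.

Eᵢ/kT = 0.1367, 4.436.
Z = Σ e^(−Eᵢ/kT) = e^(−0.1367) + e^(−4.436) = 0.8722 + 0.01184 = 0.8840.

Z = 0.88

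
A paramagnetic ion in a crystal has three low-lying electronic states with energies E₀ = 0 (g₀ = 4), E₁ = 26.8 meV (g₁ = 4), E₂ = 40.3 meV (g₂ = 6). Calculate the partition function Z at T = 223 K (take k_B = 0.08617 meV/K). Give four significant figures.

Z = 5.728

k_BT = 0.08617 × 223 K = 19.2159 meV.
Eᵢ/kT = 0, 1.39468, 2.09722.
Z = Σ gᵢe^(−Eᵢ/kT) = 4·e^(−0) + 4·e^(−1.39468) + 6·e^(−2.09722) = 4.00000 + 0.991649 + 0.736784 = 5.72843.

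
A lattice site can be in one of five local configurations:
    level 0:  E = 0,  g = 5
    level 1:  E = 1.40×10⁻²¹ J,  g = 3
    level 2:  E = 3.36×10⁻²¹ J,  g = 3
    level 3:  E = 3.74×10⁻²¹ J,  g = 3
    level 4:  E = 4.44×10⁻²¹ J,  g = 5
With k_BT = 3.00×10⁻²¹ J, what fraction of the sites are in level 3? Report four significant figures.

0.08746

Eᵢ/kT = 0, 0.466667, 1.12000, 1.24667, 1.48000.
Z = Σ gᵢe^(−Eᵢ/kT) = 5·e^(−0) + 3·e^(−0.466667) + 3·e^(−1.12000) + 3·e^(−1.24667) + 5·e^(−1.48000) = 5.00000 + 1.88127 + 0.978839 + 0.862381 + 1.13819 = 9.86068.
P₃ = g₃ e^(−E₃/kT) / Z = 0.862381/9.86068 = 0.08746.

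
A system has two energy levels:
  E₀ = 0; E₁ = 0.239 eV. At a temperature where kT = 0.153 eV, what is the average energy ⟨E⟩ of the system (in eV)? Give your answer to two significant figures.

0.041 eV

Eᵢ/kT = 0, 1.562.
Z = Σ e^(−Eᵢ/kT) = e^(−0) + e^(−1.562) = 1.000 + 0.2097 = 1.210.
⟨E⟩ = Σ Eᵢ e^(−Eᵢ/kT) / Z = (0·1.000 + 0.239·0.2097) / 1.210 = 0.041 eV.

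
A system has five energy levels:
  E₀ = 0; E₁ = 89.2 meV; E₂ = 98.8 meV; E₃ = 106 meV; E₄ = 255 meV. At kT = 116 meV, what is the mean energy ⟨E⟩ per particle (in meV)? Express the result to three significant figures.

Eᵢ/kT = 0, 0.76897, 0.85172, 0.91379, 2.1983.
Z = Σ e^(−Eᵢ/kT) = e^(−0) + e^(−0.76897) + e^(−0.85172) + e^(−0.91379) + e^(−2.1983) = 1.0000 + 0.46349 + 0.42668 + 0.40100 + 0.11099 = 2.4022.
⟨E⟩ = Σ Eᵢ e^(−Eᵢ/kT) / Z = (0·1.0000 + 89.2·0.46349 + 98.8·0.42668 + 106·0.40100 + 255·0.11099) / 2.4022 = 64.2 meV.

64.2 meV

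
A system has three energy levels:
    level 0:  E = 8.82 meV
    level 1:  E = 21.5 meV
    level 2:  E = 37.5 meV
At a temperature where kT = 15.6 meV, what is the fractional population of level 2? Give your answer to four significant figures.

0.09925

Eᵢ/kT = 0.565385, 1.37821, 2.40385.
Z = Σ e^(−Eᵢ/kT) = e^(−0.565385) + e^(−1.37821) + e^(−2.40385) = 0.568141 + 0.252029 + 0.0903694 = 0.910539.
P₂ = e^(−E₂/kT) / Z = 0.0903694/0.910539 = 0.09925.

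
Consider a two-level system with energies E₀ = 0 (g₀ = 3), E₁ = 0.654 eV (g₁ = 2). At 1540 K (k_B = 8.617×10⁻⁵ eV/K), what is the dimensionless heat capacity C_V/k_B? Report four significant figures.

0.1161

k_BT = 8.617×10⁻⁵ × 1540 K = 0.132702 eV.
Eᵢ/kT = 0, 4.92834.
Z = Σ gᵢe^(−Eᵢ/kT) = 3·e^(−0) + 2·e^(−4.92834) = 3.00000 + 0.0144770 = 3.01448.
⟨E⟩ = 0.00314083 eV, ⟨E²⟩ = 0.00205410 eV².
C_V/k_B = (⟨E²⟩ − ⟨E⟩²)/(kT)² = (0.00205410 − 0.00000986481)/0.0176098 = 0.1161.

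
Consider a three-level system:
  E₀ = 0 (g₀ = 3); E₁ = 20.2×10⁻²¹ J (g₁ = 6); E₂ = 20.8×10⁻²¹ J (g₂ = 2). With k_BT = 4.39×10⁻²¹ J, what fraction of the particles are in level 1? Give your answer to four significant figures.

0.01957

Eᵢ/kT = 0, 4.60137, 4.73804.
Z = Σ gᵢe^(−Eᵢ/kT) = 3·e^(−0) + 6·e^(−4.60137) + 2·e^(−4.73804) = 3.00000 + 0.0602284 + 0.0175116 = 3.07774.
P₁ = g₁ e^(−E₁/kT) / Z = 0.0602284/3.07774 = 0.01957.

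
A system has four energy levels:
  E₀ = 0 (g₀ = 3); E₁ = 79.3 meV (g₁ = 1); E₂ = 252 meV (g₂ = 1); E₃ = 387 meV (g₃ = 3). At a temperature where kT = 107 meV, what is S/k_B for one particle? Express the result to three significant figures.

Eᵢ/kT = 0, 0.74112, 2.3551, 3.6168.
Z = Σ gᵢe^(−Eᵢ/kT) = 3·e^(−0) + 1·e^(−0.74112) + 1·e^(−2.3551) + 3·e^(−3.6168) = 3.0000 + 0.47658 + 0.094884 + 0.080606 = 3.6521.
⟨E⟩ = Σ EᵢPᵢ = 25.437 meV.
S/k_B = ln Z + ⟨E⟩/kT = ln(3.6521) + 25.437/107 = 1.2953 + 0.23773 = 1.53.

1.53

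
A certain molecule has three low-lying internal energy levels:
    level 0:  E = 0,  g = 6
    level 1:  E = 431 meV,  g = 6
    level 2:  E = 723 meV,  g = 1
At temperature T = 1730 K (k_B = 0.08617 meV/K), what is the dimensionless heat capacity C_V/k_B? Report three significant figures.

0.443

k_BT = 0.08617 × 1730 K = 149.07 meV.
Eᵢ/kT = 0, 2.8913, 4.8501.
Z = Σ gᵢe^(−Eᵢ/kT) = 6·e^(−0) + 6·e^(−2.8913) + 1·e^(−4.8501) = 6.0000 + 0.33302 + 0.0078276 = 6.3408.
⟨E⟩ = 23.529 meV, ⟨E²⟩ = 10402 meV².
C_V/k_B = (⟨E²⟩ − ⟨E⟩²)/(kT)² = (10402 − 553.61)/22222 = 0.443.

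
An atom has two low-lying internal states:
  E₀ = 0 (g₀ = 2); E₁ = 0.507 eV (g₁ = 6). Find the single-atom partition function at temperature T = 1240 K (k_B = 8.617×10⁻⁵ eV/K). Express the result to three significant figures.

Z = 2.05

k_BT = 8.617×10⁻⁵ × 1240 K = 0.10685 eV.
Eᵢ/kT = 0, 4.7450.
Z = Σ gᵢe^(−Eᵢ/kT) = 2·e^(−0) + 6·e^(−4.7450) = 2.0000 + 0.052170 = 2.0522.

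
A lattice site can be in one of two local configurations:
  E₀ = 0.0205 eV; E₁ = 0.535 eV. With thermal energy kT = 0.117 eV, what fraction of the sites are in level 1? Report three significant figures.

Eᵢ/kT = 0.17521, 4.5726.
Z = Σ e^(−Eᵢ/kT) = e^(−0.17521) + e^(−4.5726) = 0.83928 + 0.010331 = 0.84961.
P₁ = e^(−E₁/kT) / Z = 0.010331/0.84961 = 0.0122.

0.0122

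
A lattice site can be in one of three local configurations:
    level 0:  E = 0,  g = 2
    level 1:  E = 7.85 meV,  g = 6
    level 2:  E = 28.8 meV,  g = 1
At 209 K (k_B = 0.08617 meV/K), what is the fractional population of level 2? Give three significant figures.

0.0332

k_BT = 0.08617 × 209 K = 18.010 meV.
Eᵢ/kT = 0, 0.43587, 1.5991.
Z = Σ gᵢe^(−Eᵢ/kT) = 2·e^(−0) + 6·e^(−0.43587) + 1·e^(−1.5991) = 2.0000 + 3.8802 + 0.20208 = 6.0823.
P₂ = g₂ e^(−E₂/kT) / Z = 0.20208/6.0823 = 0.0332.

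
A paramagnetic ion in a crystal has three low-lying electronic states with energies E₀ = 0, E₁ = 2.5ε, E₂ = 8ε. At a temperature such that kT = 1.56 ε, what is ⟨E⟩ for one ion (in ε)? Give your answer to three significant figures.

0.456 ε

Eᵢ/kT = 0, 1.6026, 5.1282.
Z = Σ e^(−Eᵢ/kT) = e^(−0) + e^(−1.6026) + e^(−5.1282) = 1.0000 + 0.20137 + 0.0059272 = 1.2073.
⟨E⟩ = Σ Eᵢ e^(−Eᵢ/kT) / Z = (0·1.0000 + 2.5·0.20137 + 8·0.0059272) / 1.2073 = 0.456 ε.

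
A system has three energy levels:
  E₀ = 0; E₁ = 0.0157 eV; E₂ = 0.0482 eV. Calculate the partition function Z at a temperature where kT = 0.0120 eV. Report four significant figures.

Eᵢ/kT = 0, 1.30833, 4.01667.
Z = Σ e^(−Eᵢ/kT) = e^(−0) + e^(−1.30833) + e^(−4.01667) = 1.00000 + 0.270271 + 0.0180128 = 1.28828.

Z = 1.288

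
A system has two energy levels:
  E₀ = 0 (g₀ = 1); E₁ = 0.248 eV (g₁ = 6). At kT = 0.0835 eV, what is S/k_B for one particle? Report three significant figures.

0.967

Eᵢ/kT = 0, 2.9701.
Z = Σ gᵢe^(−Eᵢ/kT) = 1·e^(−0) + 6·e^(−2.9701) = 1.0000 + 0.30779 = 1.3078.
⟨E⟩ = Σ EᵢPᵢ = 0.058367 eV.
S/k_B = ln Z + ⟨E⟩/kT = ln(1.3078) + 0.058367/0.0835 = 0.26835 + 0.69901 = 0.967.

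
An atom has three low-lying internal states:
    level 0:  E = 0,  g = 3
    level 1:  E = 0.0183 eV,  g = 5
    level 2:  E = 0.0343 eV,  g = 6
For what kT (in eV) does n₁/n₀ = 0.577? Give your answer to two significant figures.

0.017 eV

n₁/n₀ = (g₁/g₀) exp[−(E₁−E₀)/kT] = 0.577.
⇒ (E₁−E₀)/kT = ln((5/3)/0.577) = ln(2.889) = 1.061.
kT = 0.0183 eV / 1.061 = 0.017 eV.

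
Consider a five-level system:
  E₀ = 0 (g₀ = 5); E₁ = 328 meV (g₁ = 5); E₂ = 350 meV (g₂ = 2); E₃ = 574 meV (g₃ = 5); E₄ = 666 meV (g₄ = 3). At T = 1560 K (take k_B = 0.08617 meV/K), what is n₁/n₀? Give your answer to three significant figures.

0.0872

k_BT = 0.08617 × 1560 K = 134.43 meV.
n₁/n₀ = (g₁/g₀) exp[−(E₁−E₀)/kT] = (5/5) × exp(−(328 meV)/(134.43 meV)) = (5/5) × exp(-2.4399) = 0.0872.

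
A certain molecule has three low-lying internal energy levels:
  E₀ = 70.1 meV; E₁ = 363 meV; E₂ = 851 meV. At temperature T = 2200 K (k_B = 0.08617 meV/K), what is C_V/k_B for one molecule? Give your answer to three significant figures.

k_BT = 0.08617 × 2200 K = 189.57 meV.
Eᵢ/kT = 0.36978, 1.9149, 4.4891.
Z = Σ e^(−Eᵢ/kT) = e^(−0.36978) + e^(−1.9149) + e^(−4.4891) = 0.69089 + 0.14736 + 0.011231 = 0.84948.
⟨E⟩ = 131.23 meV, ⟨E²⟩ = 36429 meV².
C_V/k_B = (⟨E²⟩ − ⟨E⟩²)/(kT)² = (36429 − 17221)/35937 = 0.534.

0.534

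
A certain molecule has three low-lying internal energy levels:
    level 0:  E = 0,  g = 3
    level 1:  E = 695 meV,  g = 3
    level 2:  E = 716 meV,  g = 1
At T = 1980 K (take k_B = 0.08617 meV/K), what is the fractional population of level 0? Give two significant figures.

k_BT = 0.08617 × 1980 K = 170.6 meV.
Eᵢ/kT = 0, 4.074, 4.197.
Z = Σ gᵢe^(−Eᵢ/kT) = 3·e^(−0) + 3·e^(−4.074) + 1·e^(−4.197) = 3.000 + 0.05103 + 0.01504 = 3.066.
P₀ = g₀ e^(−E₀/kT) / Z = 3.000/3.066 = 0.98.

0.98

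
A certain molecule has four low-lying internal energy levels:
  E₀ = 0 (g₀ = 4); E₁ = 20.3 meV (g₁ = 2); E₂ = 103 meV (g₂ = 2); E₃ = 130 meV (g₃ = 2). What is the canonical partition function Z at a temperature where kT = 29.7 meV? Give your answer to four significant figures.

Eᵢ/kT = 0, 0.683502, 3.46801, 4.37710.
Z = Σ gᵢe^(−Eᵢ/kT) = 4·e^(−0) + 2·e^(−0.683502) + 2·e^(−3.46801) + 2·e^(−4.37710) = 4.00000 + 1.00969 + 0.0623580 + 0.0251235 = 5.09717.

Z = 5.097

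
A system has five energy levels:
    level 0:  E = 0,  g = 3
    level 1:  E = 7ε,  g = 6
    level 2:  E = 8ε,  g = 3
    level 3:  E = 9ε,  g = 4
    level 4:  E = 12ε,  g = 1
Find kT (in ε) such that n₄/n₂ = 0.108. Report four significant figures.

3.549 ε

n₄/n₂ = (g₄/g₂) exp[−(E₄−E₂)/kT] = 0.108.
⇒ (E₄−E₂)/kT = ln((1/3)/0.108) = ln(3.08642) = 1.12701.
kT = 4ε / 1.12701 = 3.549 ε.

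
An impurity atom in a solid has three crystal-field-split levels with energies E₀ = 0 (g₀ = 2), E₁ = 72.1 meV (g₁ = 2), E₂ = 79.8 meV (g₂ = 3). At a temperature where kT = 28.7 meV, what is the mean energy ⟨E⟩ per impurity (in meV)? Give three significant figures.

Eᵢ/kT = 0, 2.5122, 2.7805.
Z = Σ gᵢe^(−Eᵢ/kT) = 2·e^(−0) + 2·e^(−2.5122) + 3·e^(−2.7805) = 2.0000 + 0.16218 + 0.18602 = 2.3482.
⟨E⟩ = Σ Eᵢ gᵢe^(−Eᵢ/kT) / Z = (0·2.0000 + 72.1·0.16218 + 79.8·0.18602) / 2.3482 = 11.3 meV.

11.3 meV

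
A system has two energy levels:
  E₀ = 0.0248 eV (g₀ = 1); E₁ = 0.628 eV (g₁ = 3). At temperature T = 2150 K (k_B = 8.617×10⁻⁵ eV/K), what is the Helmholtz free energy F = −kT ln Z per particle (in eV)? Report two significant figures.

0.0045 eV

k_BT = 8.617×10⁻⁵ × 2150 K = 0.1853 eV.
Eᵢ/kT = 0.1338, 3.389.
Z = Σ gᵢe^(−Eᵢ/kT) = 1·e^(−0.1338) + 3·e^(−3.389) = 0.8748 + 0.1012 = 0.9760.
F = −kT ln Z = −0.1853 × ln(0.9760) = −0.1853 × -0.02429 = 0.0045 eV.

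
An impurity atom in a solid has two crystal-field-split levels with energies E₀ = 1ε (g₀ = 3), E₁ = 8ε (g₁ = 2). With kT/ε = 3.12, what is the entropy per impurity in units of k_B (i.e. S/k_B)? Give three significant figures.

Eᵢ/kT = 0.32051, 2.5641.
Z = Σ gᵢe^(−Eᵢ/kT) = 3·e^(−0.32051) + 2·e^(−2.5641) = 2.1773 + 0.15398 = 2.3313.
⟨E⟩ = Σ EᵢPᵢ = 1.4623 ε.
S/k_B = ln Z + ⟨E⟩/kT = ln(2.3313) + 1.4623/3.12 = 0.84643 + 0.46869 = 1.32.

1.32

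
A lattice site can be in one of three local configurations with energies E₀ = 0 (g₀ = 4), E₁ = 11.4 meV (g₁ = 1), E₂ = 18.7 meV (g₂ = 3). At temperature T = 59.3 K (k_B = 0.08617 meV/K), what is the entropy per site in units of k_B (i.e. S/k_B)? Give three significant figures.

k_BT = 0.08617 × 59.3 K = 5.1099 meV.
Eᵢ/kT = 0, 2.2310, 3.6596.
Z = Σ gᵢe^(−Eᵢ/kT) = 4·e^(−0) + 1·e^(−2.2310) + 3·e^(−3.6596) = 4.0000 + 0.10742 + 0.077228 = 4.1846.
⟨E⟩ = Σ EᵢPᵢ = 0.63776 meV.
S/k_B = ln Z + ⟨E⟩/kT = ln(4.1846) + 0.63776/5.1099 = 1.4314 + 0.12481 = 1.56.

1.56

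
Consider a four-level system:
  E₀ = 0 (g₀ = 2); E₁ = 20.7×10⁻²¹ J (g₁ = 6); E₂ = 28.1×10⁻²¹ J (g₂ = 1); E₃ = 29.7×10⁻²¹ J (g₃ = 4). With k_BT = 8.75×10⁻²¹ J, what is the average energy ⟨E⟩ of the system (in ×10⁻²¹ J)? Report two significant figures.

6.1 ×10⁻²¹ J

Eᵢ/kT = 0, 2.366, 3.211, 3.394.
Z = Σ gᵢe^(−Eᵢ/kT) = 2·e^(−0) + 6·e^(−2.366) + 1·e^(−3.211) + 4·e^(−3.394) = 2.000 + 0.5631 + 0.04032 + 0.1343 = 2.738.
⟨E⟩ = Σ Eᵢ gᵢe^(−Eᵢ/kT) / Z = (0·2.000 + 20.7·0.5631 + 28.1·0.04032 + 29.7·0.1343) / 2.738 = 6.1 ×10⁻²¹ J.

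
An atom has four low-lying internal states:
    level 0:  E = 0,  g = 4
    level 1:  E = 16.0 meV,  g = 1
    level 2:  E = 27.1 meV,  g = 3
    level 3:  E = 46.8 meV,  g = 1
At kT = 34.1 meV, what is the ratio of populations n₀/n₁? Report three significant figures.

n₀/n₁ = (g₀/g₁) exp[−(E₀−E₁)/kT] = (4/1) × exp(−(-16.0 meV)/(34.1 meV)) = (4/1) × exp(0.46921) = 6.39.

6.39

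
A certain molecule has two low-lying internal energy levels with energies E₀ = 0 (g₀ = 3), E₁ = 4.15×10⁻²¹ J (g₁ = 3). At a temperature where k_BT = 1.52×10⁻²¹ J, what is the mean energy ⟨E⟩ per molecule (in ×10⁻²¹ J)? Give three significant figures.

0.254 ×10⁻²¹ J

Eᵢ/kT = 0, 2.7303.
Z = Σ gᵢe^(−Eᵢ/kT) = 3·e^(−0) + 3·e^(−2.7303) = 3.0000 + 0.19560 = 3.1956.
⟨E⟩ = Σ Eᵢ gᵢe^(−Eᵢ/kT) / Z = (0·3.0000 + 4.15·0.19560) / 3.1956 = 0.254 ×10⁻²¹ J.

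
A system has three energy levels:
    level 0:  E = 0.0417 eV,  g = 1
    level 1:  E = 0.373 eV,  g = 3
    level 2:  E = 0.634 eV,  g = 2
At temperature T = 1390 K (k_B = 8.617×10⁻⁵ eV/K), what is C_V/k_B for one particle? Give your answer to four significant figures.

1.247

k_BT = 8.617×10⁻⁵ × 1390 K = 0.119776 eV.
Eᵢ/kT = 0.348150, 3.11415, 5.29321.
Z = Σ gᵢe^(−Eᵢ/kT) = 1·e^(−0.348150) + 3·e^(−3.11415) + 2·e^(−5.29321) = 0.705993 + 0.133249 + 0.0100512 = 0.849293.
⟨E⟩ = 0.100689 eV, ⟨E²⟩ = 0.0280311 eV².
C_V/k_B = (⟨E²⟩ − ⟨E⟩²)/(kT)² = (0.0280311 − 0.0101383)/0.0143463 = 1.247.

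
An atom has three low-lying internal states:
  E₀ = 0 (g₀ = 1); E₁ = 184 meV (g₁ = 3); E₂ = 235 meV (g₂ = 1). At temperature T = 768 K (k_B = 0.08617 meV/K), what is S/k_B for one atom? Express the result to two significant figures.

k_BT = 0.08617 × 768 K = 66.18 meV.
Eᵢ/kT = 0, 2.780, 3.551.
Z = Σ gᵢe^(−Eᵢ/kT) = 1·e^(−0) + 3·e^(−2.780) + 1·e^(−3.551) = 1.000 + 0.1861 + 0.02870 = 1.215.
⟨E⟩ = Σ EᵢPᵢ = 33.73 meV.
S/k_B = ln Z + ⟨E⟩/kT = ln(1.215) + 33.73/66.18 = 0.1947 + 0.5097 = 0.70.

0.70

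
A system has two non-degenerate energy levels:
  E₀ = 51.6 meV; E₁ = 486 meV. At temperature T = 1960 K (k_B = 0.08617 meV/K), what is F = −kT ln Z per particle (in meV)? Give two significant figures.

39 meV

k_BT = 0.08617 × 1960 K = 168.9 meV.
Eᵢ/kT = 0.3055, 2.877.
Z = Σ e^(−Eᵢ/kT) = e^(−0.3055) + e^(−2.877) = 0.7368 + 0.05630 = 0.7931.
F = −kT ln Z = −168.9 × ln(0.7931) = −168.9 × -0.2318 = 39 meV.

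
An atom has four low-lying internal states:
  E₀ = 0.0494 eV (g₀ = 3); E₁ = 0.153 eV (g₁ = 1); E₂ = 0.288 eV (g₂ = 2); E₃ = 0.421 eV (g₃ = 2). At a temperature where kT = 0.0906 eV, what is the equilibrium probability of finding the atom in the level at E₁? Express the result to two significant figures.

Eᵢ/kT = 0.5453, 1.689, 3.179, 4.647.
Z = Σ gᵢe^(−Eᵢ/kT) = 3·e^(−0.5453) + 1·e^(−1.689) + 2·e^(−3.179) + 2·e^(−4.647) = 1.739 + 0.1847 + 0.08325 + 0.01918 = 2.026.
P₁ = g₁ e^(−E₁/kT) / Z = 0.1847/2.026 = 0.091.

0.091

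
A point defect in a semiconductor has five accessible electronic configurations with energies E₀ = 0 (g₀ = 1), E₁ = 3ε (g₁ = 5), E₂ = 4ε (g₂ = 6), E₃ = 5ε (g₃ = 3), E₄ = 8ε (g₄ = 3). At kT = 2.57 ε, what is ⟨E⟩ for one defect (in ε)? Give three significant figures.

Eᵢ/kT = 0, 1.1673, 1.5564, 1.9455, 3.1128.
Z = Σ gᵢe^(−Eᵢ/kT) = 1·e^(−0) + 5·e^(−1.1673) + 6·e^(−1.5564) + 3·e^(−1.9455) + 3·e^(−3.1128) = 1.0000 + 1.5560 + 1.2654 + 0.42875 + 0.13343 = 4.3836.
⟨E⟩ = Σ Eᵢ gᵢe^(−Eᵢ/kT) / Z = (0·1.0000 + 3·1.5560 + 4·1.2654 + 5·0.42875 + 8·0.13343) / 4.3836 = 2.95 ε.

2.95 ε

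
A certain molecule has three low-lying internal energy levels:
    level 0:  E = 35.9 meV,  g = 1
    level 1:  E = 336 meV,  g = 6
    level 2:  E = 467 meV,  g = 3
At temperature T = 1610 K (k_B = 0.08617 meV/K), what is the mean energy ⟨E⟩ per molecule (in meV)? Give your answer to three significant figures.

k_BT = 0.08617 × 1610 K = 138.73 meV.
Eᵢ/kT = 0.25878, 2.4220, 3.3663.
Z = Σ gᵢe^(−Eᵢ/kT) = 1·e^(−0.25878) + 6·e^(−2.4220) + 3·e^(−3.3663) = 0.77199 + 0.53246 + 0.10355 = 1.4080.
⟨E⟩ = Σ Eᵢ gᵢe^(−Eᵢ/kT) / Z = (35.9·0.77199 + 336·0.53246 + 467·0.10355) / 1.4080 = 181 meV.

181 meV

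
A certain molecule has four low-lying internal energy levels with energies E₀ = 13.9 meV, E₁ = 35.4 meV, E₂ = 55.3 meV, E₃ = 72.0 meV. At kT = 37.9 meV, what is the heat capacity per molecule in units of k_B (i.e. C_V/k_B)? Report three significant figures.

0.283

Eᵢ/kT = 0.36675, 0.93404, 1.4591, 1.8997.
Z = Σ e^(−Eᵢ/kT) = e^(−0.36675) + e^(−0.93404) + e^(−1.4591) + e^(−1.8997) = 0.69298 + 0.39296 + 0.23245 + 0.14961 = 1.4680.
⟨E⟩ = 32.132 meV, ⟨E²⟩ = 1439.2 meV².
C_V/k_B = (⟨E²⟩ − ⟨E⟩²)/(kT)² = (1439.2 − 1032.5)/1436.4 = 0.283.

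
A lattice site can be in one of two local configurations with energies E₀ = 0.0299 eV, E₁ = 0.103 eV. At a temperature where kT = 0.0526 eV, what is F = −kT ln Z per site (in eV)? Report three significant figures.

Eᵢ/kT = 0.56844, 1.9582.
Z = Σ e^(−Eᵢ/kT) = e^(−0.56844) + e^(−1.9582) = 0.56641 + 0.14111 = 0.70752.
F = −kT ln Z = −0.0526 × ln(0.70752) = −0.0526 × -0.34599 = 0.0182 eV.

0.0182 eV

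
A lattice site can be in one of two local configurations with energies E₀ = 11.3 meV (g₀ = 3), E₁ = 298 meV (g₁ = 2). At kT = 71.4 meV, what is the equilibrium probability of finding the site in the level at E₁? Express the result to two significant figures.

0.012

Eᵢ/kT = 0.1583, 4.174.
Z = Σ gᵢe^(−Eᵢ/kT) = 3·e^(−0.1583) + 2·e^(−4.174) = 2.561 + 0.03078 = 2.592.
P₁ = g₁ e^(−E₁/kT) / Z = 0.03078/2.592 = 0.012.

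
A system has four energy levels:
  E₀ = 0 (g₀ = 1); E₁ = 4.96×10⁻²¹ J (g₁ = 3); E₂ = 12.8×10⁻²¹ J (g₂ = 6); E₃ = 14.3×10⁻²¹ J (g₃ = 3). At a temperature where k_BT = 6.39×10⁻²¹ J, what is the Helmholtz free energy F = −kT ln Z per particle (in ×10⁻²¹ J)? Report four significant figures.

Eᵢ/kT = 0, 0.776213, 2.00313, 2.23787.
Z = Σ gᵢe^(−Eᵢ/kT) = 1·e^(−0) + 3·e^(−0.776213) + 6·e^(−2.00313) + 3·e^(−2.23787) = 1.00000 + 1.38044 + 0.809474 + 0.320057 = 3.50997.
F = −kT ln Z = −6.39 × ln(3.50997) = −6.39 × 1.25561 = -8.023 ×10⁻²¹ J.

-8.023 ×10⁻²¹ J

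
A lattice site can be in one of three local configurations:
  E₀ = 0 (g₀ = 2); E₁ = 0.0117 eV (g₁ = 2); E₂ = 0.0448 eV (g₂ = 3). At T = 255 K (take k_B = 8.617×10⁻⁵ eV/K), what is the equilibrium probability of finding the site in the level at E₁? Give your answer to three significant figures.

k_BT = 8.617×10⁻⁵ × 255 K = 0.021973 eV.
Eᵢ/kT = 0, 0.53247, 2.0389.
Z = Σ gᵢe^(−Eᵢ/kT) = 2·e^(−0) + 2·e^(−0.53247) + 3·e^(−2.0389) = 2.0000 + 1.1743 + 0.39052 = 3.5648.
P₁ = g₁ e^(−E₁/kT) / Z = 1.1743/3.5648 = 0.329.

0.329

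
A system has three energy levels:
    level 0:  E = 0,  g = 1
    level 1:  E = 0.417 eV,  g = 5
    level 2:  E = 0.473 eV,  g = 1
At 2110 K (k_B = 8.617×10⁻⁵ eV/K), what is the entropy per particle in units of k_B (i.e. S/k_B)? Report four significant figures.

1.312

k_BT = 8.617×10⁻⁵ × 2110 K = 0.181819 eV.
Eᵢ/kT = 0, 2.29349, 2.60149.
Z = Σ gᵢe^(−Eᵢ/kT) = 1·e^(−0) + 5·e^(−2.29349) + 1·e^(−2.60149) = 1.00000 + 0.504568 + 0.0741630 = 1.57873.
⟨E⟩ = Σ EᵢPᵢ = 0.155495 eV.
S/k_B = ln Z + ⟨E⟩/kT = ln(1.57873) + 0.155495/0.181819 = 0.456621 + 0.855219 = 1.312.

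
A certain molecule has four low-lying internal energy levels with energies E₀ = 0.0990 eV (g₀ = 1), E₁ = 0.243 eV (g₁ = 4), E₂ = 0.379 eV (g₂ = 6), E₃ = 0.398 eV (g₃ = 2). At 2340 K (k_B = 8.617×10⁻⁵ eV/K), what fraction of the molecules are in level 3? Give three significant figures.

k_BT = 8.617×10⁻⁵ × 2340 K = 0.20164 eV.
Eᵢ/kT = 0.49097, 1.2051, 1.8796, 1.9738.
Z = Σ gᵢe^(−Eᵢ/kT) = 1·e^(−0.49097) + 4·e^(−1.2051) + 6·e^(−1.8796) + 2·e^(−1.9738) = 0.61203 + 1.1986 + 0.91591 + 0.27786 = 3.0044.
P₃ = g₃ e^(−E₃/kT) / Z = 0.27786/3.0044 = 0.0925.

0.0925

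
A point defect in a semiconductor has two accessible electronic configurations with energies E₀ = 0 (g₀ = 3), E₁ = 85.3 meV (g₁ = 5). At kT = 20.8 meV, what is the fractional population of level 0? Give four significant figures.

Eᵢ/kT = 0, 4.10096.
Z = Σ gᵢe^(−Eᵢ/kT) = 3·e^(−0) + 5·e^(−4.10096) = 3.00000 + 0.0827839 = 3.08278.
P₀ = g₀ e^(−E₀/kT) / Z = 3.00000/3.08278 = 0.9731.

0.9731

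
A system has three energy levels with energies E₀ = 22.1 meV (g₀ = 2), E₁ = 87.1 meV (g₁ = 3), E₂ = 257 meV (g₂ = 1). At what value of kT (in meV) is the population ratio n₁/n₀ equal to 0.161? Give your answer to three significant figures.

n₁/n₀ = (g₁/g₀) exp[−(E₁−E₀)/kT] = 0.161.
⇒ (E₁−E₀)/kT = ln((3/2)/0.161) = ln(9.3168) = 2.2318.
kT = 65.0 meV / 2.2318 = 29.1 meV.

29.1 meV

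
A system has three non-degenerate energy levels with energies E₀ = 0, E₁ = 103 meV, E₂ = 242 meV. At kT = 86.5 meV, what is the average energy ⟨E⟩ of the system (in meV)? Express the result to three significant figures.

Eᵢ/kT = 0, 1.1908, 2.7977.
Z = Σ e^(−Eᵢ/kT) = e^(−0) + e^(−1.1908) + e^(−2.7977) = 1.0000 + 0.30398 + 0.060950 = 1.3649.
⟨E⟩ = Σ Eᵢ e^(−Eᵢ/kT) / Z = (0·1.0000 + 103·0.30398 + 242·0.060950) / 1.3649 = 33.7 meV.

33.7 meV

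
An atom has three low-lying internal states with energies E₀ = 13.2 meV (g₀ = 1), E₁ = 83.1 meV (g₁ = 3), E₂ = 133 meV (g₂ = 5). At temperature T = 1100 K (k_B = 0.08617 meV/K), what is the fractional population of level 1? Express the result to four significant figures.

0.3729

k_BT = 0.08617 × 1100 K = 94.7870 meV.
Eᵢ/kT = 0.139260, 0.876703, 1.40315.
Z = Σ gᵢe^(−Eᵢ/kT) = 1·e^(−0.139260) + 3·e^(−0.876703) + 5·e^(−1.40315) = 0.870002 + 1.24846 + 1.22911 = 3.34757.
P₁ = g₁ e^(−E₁/kT) / Z = 1.24846/3.34757 = 0.3729.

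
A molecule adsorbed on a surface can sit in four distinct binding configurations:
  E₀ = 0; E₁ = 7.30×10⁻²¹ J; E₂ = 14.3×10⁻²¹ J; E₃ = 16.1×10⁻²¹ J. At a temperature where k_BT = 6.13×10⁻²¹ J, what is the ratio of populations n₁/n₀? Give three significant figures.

n₁/n₀ = exp[−(E₁−E₀)/kT] = exp(−(7.30 ×10⁻²¹ J)/(6.13 ×10⁻²¹ J)) = exp(-1.1909) = 0.304.

0.304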